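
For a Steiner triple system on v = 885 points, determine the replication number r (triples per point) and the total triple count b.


An STS(v) is a 2-(v, 3, 1) BIBD: block size k = 3, λ = 1.
Replication: r(k − 1) = λ(v − 1) ⇒ r·2 = 885 − 1 = 884 ⇒ r = 442.
Block count: b = v(v − 1)/6 = 885·884/6 = 782340/6 = 130390.
(Check via bk = vr: 130390·3 = 391170 = 885·442 = 391170 ✓.)

r = 442, b = 130390.


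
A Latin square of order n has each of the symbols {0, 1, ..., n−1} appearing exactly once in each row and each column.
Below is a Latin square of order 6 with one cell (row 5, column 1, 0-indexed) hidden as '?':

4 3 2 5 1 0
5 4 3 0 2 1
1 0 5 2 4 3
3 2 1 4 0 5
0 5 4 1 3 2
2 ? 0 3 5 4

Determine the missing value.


Row 5 contains symbols [0, 2, 3, 4, 5] — missing [1].
Column 1 contains symbols [0, 2, 3, 4, 5] — missing [1].
The missing symbol must appear in both missing sets; intersection = [1].
Therefore the hidden value is 1.

Missing value = 1.


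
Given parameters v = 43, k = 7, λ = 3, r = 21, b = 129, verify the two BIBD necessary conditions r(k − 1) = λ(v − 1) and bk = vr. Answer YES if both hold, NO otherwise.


Condition (i): r(k − 1) = 21·6 = 126; λ(v − 1) = 3·42 = 126. Match? YES.
Condition (ii): bk = 129·7 = 903; vr = 43·21 = 903. Match? YES.
Both conditions hold? YES.

YES


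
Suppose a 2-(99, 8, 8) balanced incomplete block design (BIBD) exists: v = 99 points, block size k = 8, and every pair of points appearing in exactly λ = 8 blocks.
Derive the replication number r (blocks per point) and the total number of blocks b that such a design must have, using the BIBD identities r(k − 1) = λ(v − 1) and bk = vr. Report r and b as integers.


Any 2-(v, k, λ) BIBD satisfies two necessary conditions:
  (i)  Each point sits in r blocks, and counting incidences through any fixed point gives r(k − 1) = λ(v − 1), so r = λ(v − 1)/(k − 1).
  (ii) Total incidences bk = vr, so b = vr/k.
Step 1: r = λ(v − 1)/(k − 1) = 8·(99 − 1)/(8 − 1) = 8·98/7 = 784/7 = 112.
Step 2: b = vr/k = 99·112/8 = 11088/8 = 1386.
Check integrality: r = 112 ∈ Z ✓, b = 1386 ∈ Z ✓.
(These identities are necessary conditions: they determine r and b for any design with these parameters, but do not by themselves prove that one exists.)

r = 112, b = 1386.


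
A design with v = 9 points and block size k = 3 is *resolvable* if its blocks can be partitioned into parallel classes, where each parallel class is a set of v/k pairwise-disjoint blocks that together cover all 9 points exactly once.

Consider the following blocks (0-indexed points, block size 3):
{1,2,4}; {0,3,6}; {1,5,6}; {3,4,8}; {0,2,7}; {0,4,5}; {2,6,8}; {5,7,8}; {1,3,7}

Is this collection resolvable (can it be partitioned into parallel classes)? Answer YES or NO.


v = 9, block size k = 3, number of blocks = 9.
For resolvability, blocks must partition into parallel classes of size v/k = 3.
Total blocks must therefore be a multiple of 3: 9 = 3·3 + 0 ⇒ divisible ✓.
Greedy packing gives 3 candidate class(es). Each should be a full parallel class (size 3, covers all 9 points).
  Class 1 (3 blocks): {1,2,4}; {0,3,6}; {5,7,8}. Points covered: [0, 1, 2, 3, 4, 5, 6, 7, 8].
  Class 2 (3 blocks): {1,5,6}; {3,4,8}; {0,2,7}. Points covered: [0, 1, 2, 3, 4, 5, 6, 7, 8].
  Class 3 (3 blocks): {0,4,5}; {2,6,8}; {1,3,7}. Points covered: [0, 1, 2, 3, 4, 5, 6, 7, 8].
All classes full (size 3)? YES. All classes cover every point? YES.
Resolvable? YES.

YES


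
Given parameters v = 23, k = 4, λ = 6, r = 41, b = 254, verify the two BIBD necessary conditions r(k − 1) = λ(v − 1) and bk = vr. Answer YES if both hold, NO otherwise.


Condition (i): r(k − 1) = 41·3 = 123; λ(v − 1) = 6·22 = 132. Match? NO.
Condition (ii): bk = 254·4 = 1016; vr = 23·41 = 943. Match? NO.
Both conditions hold? NO.

NO


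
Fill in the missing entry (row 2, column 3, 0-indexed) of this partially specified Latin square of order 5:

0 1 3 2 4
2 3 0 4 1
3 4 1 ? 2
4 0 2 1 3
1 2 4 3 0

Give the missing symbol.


Row 2 contains symbols [1, 2, 3, 4] — missing [0].
Column 3 contains symbols [1, 2, 3, 4] — missing [0].
The missing symbol must appear in both missing sets; intersection = [0].
Therefore the hidden value is 0.

Missing value = 0.


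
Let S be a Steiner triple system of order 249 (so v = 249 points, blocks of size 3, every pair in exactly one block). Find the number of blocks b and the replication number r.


An STS(v) is a 2-(v, 3, 1) BIBD: block size k = 3, λ = 1.
Replication: r(k − 1) = λ(v − 1) ⇒ r·2 = 249 − 1 = 248 ⇒ r = 124.
Block count: bk = vr ⇒ b·3 = 249·124 = 30876 ⇒ b = 10292.

r = 124, b = 10292.


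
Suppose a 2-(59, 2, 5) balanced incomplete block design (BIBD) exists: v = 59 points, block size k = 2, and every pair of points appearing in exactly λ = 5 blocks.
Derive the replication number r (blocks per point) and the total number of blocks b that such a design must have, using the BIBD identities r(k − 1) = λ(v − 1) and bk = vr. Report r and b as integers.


Any 2-(v, k, λ) BIBD satisfies two necessary conditions:
  (i)  Each point sits in r blocks, and counting incidences through any fixed point gives r(k − 1) = λ(v − 1), so r = λ(v − 1)/(k − 1).
  (ii) Total incidences bk = vr, so b = vr/k.
Step 1: r = λ(v − 1)/(k − 1) = 5·(59 − 1)/(2 − 1) = 5·58/1 = 290/1 = 290.
Step 2: b = vr/k = 59·290/2 = 17110/2 = 8555.
Check integrality: r = 290 ∈ Z ✓, b = 8555 ∈ Z ✓.
(These identities are necessary conditions: they determine r and b for any design with these parameters, but do not by themselves prove that one exists.)

r = 290, b = 8555.


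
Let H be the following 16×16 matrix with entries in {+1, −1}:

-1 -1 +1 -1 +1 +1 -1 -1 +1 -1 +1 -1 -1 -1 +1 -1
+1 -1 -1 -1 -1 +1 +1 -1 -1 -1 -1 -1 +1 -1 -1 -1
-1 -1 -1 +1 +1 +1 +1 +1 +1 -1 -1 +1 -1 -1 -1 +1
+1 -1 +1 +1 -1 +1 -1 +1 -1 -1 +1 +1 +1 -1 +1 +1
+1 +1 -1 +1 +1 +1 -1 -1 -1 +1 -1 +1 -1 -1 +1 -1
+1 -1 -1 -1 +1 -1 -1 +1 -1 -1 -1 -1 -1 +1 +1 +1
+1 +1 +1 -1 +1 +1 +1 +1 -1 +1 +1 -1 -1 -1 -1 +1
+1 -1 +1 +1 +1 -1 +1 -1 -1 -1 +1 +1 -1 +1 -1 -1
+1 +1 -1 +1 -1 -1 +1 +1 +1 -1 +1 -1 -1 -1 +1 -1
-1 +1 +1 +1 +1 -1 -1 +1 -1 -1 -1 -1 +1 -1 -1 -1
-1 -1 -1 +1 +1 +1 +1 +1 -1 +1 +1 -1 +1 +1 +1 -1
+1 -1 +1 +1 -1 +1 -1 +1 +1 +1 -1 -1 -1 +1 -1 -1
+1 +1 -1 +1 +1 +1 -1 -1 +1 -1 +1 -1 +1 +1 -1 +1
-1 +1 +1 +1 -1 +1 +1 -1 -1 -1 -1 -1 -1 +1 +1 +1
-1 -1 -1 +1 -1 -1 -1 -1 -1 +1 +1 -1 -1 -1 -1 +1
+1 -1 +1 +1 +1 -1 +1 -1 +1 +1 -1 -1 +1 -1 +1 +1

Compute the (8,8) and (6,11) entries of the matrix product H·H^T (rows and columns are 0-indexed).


Row 6 of H: [1, 1, 1, -1, 1, 1, 1, 1, -1, 1, 1, -1, -1, -1, -1, 1].
Row 8 of H: [1, 1, -1, 1, -1, -1, 1, 1, 1, -1, 1, -1, -1, -1, 1, -1].
Row 11 of H: [1, -1, 1, 1, -1, 1, -1, 1, 1, 1, -1, -1, -1, 1, -1, -1].
(H·H^T)[8][8] = Σ_j H[8][j]·H[8][j] = (1)² + (1)² + (-1)² + (1)² + (-1)² + (-1)² + (1)² + (1)² + (1)² + (-1)² + (1)² + (-1)² + (-1)² + (-1)² + (1)² + (-1)² = 1 + 1 + 1 + 1 + 1 + 1 + 1 + 1 + 1 + 1 + 1 + 1 + 1 + 1 + 1 + 1 = 16.
(H·H^T)[6][11] = Σ_j H[6][j]·H[11][j] = (1)·(1) + (1)·(-1) + (1)·(1) + (-1)·(1) + (1)·(-1) + (1)·(1) + (1)·(-1) + (1)·(1) + (-1)·(1) + (1)·(1) + (1)·(-1) + (-1)·(-1) + (-1)·(-1) + (-1)·(1) + (-1)·(-1) + (1)·(-1) = 1 + -1 + 1 + -1 + -1 + 1 + -1 + 1 + -1 + 1 + -1 + 1 + 1 + -1 + 1 + -1 = 0.
So rows 6 and 11 are orthogonal; the diagonal entry equals n = 16.

(8,8) entry = 16; (6,11) entry = 0.


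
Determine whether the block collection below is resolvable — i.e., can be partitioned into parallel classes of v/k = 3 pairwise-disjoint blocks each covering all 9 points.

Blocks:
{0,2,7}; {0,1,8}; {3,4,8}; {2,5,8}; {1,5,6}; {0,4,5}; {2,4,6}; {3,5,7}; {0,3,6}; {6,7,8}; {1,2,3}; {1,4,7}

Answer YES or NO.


v = 9, block size k = 3, number of blocks = 12.
For resolvability, blocks must partition into parallel classes of size v/k = 3.
Total blocks must therefore be a multiple of 3: 12 = 3·4 + 0 ⇒ divisible ✓.
Greedy packing gives 4 candidate class(es). Each should be a full parallel class (size 3, covers all 9 points).
  Class 1 (3 blocks): {0,2,7}; {3,4,8}; {1,5,6}. Points covered: [0, 1, 2, 3, 4, 5, 6, 7, 8].
  Class 2 (3 blocks): {0,1,8}; {2,4,6}; {3,5,7}. Points covered: [0, 1, 2, 3, 4, 5, 6, 7, 8].
  Class 3 (3 blocks): {2,5,8}; {0,3,6}; {1,4,7}. Points covered: [0, 1, 2, 3, 4, 5, 6, 7, 8].
  Class 4 (3 blocks): {0,4,5}; {6,7,8}; {1,2,3}. Points covered: [0, 1, 2, 3, 4, 5, 6, 7, 8].
All classes full (size 3)? YES. All classes cover every point? YES.
Resolvable? YES.

YES


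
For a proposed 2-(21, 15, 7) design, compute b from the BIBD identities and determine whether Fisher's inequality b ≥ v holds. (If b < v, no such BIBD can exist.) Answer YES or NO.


b = λv(v − 1)/(k(k − 1)) = 7·21·20/(15·14) = 2940/210 = 14.
Compare with v = 21: b < v, so Fisher's inequality fails.

NO


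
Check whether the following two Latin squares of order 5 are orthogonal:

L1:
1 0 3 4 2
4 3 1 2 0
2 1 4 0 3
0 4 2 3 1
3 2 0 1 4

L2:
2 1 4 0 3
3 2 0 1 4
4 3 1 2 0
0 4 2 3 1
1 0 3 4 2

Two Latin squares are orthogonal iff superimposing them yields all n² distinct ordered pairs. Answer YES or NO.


Form the n² = 25 superimposed pairs (L1[i][j], L2[i][j]), row by row (rows and columns indexed from 0):
row 0: (1,2) (0,1) (3,4) (4,0) (2,3)
row 1: (4,3) (3,2) (1,0) (2,1) (0,4)
row 2: (2,4) (1,3) (4,1) (0,2) (3,0)
row 3: (0,0) (4,4) (2,2) (3,3) (1,1)
row 4: (3,1) (2,0) (0,3) (1,4) (4,2)
Orthogonality requires all 25 pairs distinct.
Check by first coordinate: for each symbol s of L1, list the L2 entries in the n cells where L1 = s; they must all differ.
  L1 = 0: L2 entries (in reading order) 1, 4, 2, 0, 3 — all 5 distinct ✓
  L1 = 1: L2 entries (in reading order) 2, 0, 3, 1, 4 — all 5 distinct ✓
  L1 = 2: L2 entries (in reading order) 3, 1, 4, 2, 0 — all 5 distinct ✓
  L1 = 3: L2 entries (in reading order) 4, 2, 0, 3, 1 — all 5 distinct ✓
  L1 = 4: L2 entries (in reading order) 0, 3, 1, 4, 2 — all 5 distinct ✓
Every symbol of L1 meets every symbol of L2 exactly once, so all 25 pairs are distinct (25 of 25).
Conclusion: YES.

YES


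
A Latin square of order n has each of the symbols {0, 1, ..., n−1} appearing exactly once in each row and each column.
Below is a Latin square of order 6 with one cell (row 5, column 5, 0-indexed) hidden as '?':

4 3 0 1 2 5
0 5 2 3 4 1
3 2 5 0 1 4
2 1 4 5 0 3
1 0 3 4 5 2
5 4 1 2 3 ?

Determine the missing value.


Row 5 contains symbols [1, 2, 3, 4, 5] — missing [0].
Column 5 contains symbols [1, 2, 3, 4, 5] — missing [0].
The missing symbol must appear in both missing sets; intersection = [0].
Therefore the hidden value is 0.

Missing value = 0.


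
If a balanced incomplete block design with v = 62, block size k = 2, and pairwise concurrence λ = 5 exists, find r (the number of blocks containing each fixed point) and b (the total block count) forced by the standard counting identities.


Any 2-(v, k, λ) BIBD satisfies two necessary conditions:
  (i)  Each point sits in r blocks, and counting incidences through any fixed point gives r(k − 1) = λ(v − 1), so r = λ(v − 1)/(k − 1).
  (ii) Total incidences bk = vr, so b = vr/k.
Step 1: r = λ(v − 1)/(k − 1) = 5·(62 − 1)/(2 − 1) = 5·61/1 = 305/1 = 305.
Step 2: b = vr/k = 62·305/2 = 18910/2 = 9455.
Check integrality: r = 305 ∈ Z ✓, b = 9455 ∈ Z ✓.
(These identities are necessary conditions: they determine r and b for any design with these parameters, but do not by themselves prove that one exists.)

r = 305, b = 9455.


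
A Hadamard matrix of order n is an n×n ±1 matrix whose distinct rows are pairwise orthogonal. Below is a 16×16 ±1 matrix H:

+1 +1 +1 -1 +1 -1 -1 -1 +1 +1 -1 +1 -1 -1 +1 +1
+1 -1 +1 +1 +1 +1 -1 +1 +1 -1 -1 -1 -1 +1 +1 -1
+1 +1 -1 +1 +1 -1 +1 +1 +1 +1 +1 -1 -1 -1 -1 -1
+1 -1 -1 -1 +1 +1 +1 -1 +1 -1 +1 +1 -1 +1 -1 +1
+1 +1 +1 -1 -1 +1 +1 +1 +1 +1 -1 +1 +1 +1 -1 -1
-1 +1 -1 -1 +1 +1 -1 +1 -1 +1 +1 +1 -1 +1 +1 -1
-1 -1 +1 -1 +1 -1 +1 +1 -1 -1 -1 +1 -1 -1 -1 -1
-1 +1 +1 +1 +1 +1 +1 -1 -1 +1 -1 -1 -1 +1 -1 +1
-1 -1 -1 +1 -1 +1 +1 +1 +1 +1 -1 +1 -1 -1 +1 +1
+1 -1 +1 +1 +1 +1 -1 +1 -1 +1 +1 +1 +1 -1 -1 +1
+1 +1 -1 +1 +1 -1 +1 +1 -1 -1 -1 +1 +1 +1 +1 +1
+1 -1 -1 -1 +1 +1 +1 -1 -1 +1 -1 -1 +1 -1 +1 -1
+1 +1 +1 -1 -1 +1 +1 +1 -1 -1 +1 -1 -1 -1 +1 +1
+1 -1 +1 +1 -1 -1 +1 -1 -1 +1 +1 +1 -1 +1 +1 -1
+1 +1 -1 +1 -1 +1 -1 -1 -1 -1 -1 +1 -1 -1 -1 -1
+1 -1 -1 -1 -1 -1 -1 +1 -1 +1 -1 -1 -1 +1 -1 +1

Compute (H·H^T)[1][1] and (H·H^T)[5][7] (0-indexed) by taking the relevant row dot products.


Row 1 of H: [1, -1, 1, 1, 1, 1, -1, 1, 1, -1, -1, -1, -1, 1, 1, -1].
Row 5 of H: [-1, 1, -1, -1, 1, 1, -1, 1, -1, 1, 1, 1, -1, 1, 1, -1].
Row 7 of H: [-1, 1, 1, 1, 1, 1, 1, -1, -1, 1, -1, -1, -1, 1, -1, 1].
(H·H^T)[1][1] = Σ_j H[1][j]·H[1][j] = (1)² + (-1)² + (1)² + (1)² + (1)² + (1)² + (-1)² + (1)² + (1)² + (-1)² + (-1)² + (-1)² + (-1)² + (1)² + (1)² + (-1)² = 1 + 1 + 1 + 1 + 1 + 1 + 1 + 1 + 1 + 1 + 1 + 1 + 1 + 1 + 1 + 1 = 16.
(H·H^T)[5][7] = Σ_j H[5][j]·H[7][j] = (-1)·(-1) + (1)·(1) + (-1)·(1) + (-1)·(1) + (1)·(1) + (1)·(1) + (-1)·(1) + (1)·(-1) + (-1)·(-1) + (1)·(1) + (1)·(-1) + (1)·(-1) + (-1)·(-1) + (1)·(1) + (1)·(-1) + (-1)·(1) = 1 + 1 + -1 + -1 + 1 + 1 + -1 + -1 + 1 + 1 + -1 + -1 + 1 + 1 + -1 + -1 = 0.
So rows 5 and 7 are orthogonal; the diagonal entry equals n = 16.

(1,1) entry = 16; (5,7) entry = 0.


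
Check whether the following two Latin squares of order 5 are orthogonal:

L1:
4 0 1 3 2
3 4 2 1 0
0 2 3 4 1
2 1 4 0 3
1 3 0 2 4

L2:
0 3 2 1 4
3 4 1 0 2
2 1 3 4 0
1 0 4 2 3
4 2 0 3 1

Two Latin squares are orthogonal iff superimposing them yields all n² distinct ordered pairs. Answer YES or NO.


Form the n² = 25 superimposed pairs (L1[i][j], L2[i][j]), row by row (rows and columns indexed from 0):
row 0: (4,0) (0,3) (1,2) (3,1) (2,4)
row 1: (3,3) (4,4) (2,1) (1,0) (0,2)
row 2: (0,2) (2,1) (3,3) (4,4) (1,0)
row 3: (2,1) (1,0) (4,4) (0,2) (3,3)
row 4: (1,4) (3,2) (0,0) (2,3) (4,1)
Orthogonality requires all 25 pairs distinct.
But the pair (0,2) repeats: cell (1,4) has L1 = 0, L2 = 2, and cell (2,0) has L1 = 0, L2 = 2.
A repeated pair means some other pair never occurs (only 15 distinct pairs out of 25), so the squares are not orthogonal.
Conclusion: NO.

NO


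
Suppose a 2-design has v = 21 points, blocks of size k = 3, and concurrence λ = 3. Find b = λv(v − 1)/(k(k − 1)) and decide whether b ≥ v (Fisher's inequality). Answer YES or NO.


b = λv(v − 1)/(k(k − 1)) = 3·21·20/(3·2) = 1260/6 = 210.
Compare with v = 21: b ≥ v, so Fisher's inequality holds.

YES


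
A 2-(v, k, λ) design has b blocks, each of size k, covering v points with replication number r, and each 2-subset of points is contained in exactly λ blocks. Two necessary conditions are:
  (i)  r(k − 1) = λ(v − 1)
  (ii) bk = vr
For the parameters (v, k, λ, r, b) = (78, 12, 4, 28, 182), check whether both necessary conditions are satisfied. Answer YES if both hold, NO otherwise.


Condition (i): r(k − 1) = 28·11 = 308; λ(v − 1) = 4·77 = 308. Match? YES.
Condition (ii): bk = 182·12 = 2184; vr = 78·28 = 2184. Match? YES.
Both conditions hold? YES.

YES


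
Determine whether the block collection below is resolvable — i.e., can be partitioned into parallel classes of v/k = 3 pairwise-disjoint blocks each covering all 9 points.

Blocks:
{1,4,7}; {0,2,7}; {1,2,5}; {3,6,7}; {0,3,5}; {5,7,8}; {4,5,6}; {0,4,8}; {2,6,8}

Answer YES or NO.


v = 9, block size k = 3, number of blocks = 9.
For resolvability, blocks must partition into parallel classes of size v/k = 3.
Total blocks must therefore be a multiple of 3: 9 = 3·3 + 0 ⇒ divisible ✓.
Consider block {0,2,7}. The only other block(s) in the collection disjoint from it are {4,5,6} — just 1 block(s). Any parallel class containing {0,2,7} would need 2 other blocks each disjoint from it, so no parallel class of size 3 can contain {0,2,7}.
Since every block must belong to some parallel class in a resolution, the collection cannot be partitioned into parallel classes.
Resolvable? NO.

NO


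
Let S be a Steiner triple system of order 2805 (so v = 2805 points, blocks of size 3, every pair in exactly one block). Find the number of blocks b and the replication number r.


An STS(v) is a 2-(v, 3, 1) BIBD: block size k = 3, λ = 1.
Replication: r(k − 1) = λ(v − 1) ⇒ r·2 = 2805 − 1 = 2804 ⇒ r = 1402.
Block count: b = v(v − 1)/6 = 2805·2804/6 = 7865220/6 = 1310870.

r = 1402, b = 1310870.


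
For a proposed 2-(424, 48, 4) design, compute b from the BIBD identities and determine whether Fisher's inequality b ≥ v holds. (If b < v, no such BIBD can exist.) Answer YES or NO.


r = λ(v − 1)/(k − 1) = 4·423/47 = 36.
b = vr/k = 424·36/48 = 318.
Fisher's inequality: b ≥ v ⇔ 318 ≥ 424? NO.

NO


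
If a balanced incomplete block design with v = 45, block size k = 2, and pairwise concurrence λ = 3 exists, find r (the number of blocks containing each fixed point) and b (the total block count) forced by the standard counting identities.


Any 2-(v, k, λ) BIBD satisfies two necessary conditions:
  (i)  Each point sits in r blocks, and counting incidences through any fixed point gives r(k − 1) = λ(v − 1), so r = λ(v − 1)/(k − 1).
  (ii) Total incidences bk = vr, so b = vr/k.
Step 1: r = λ(v − 1)/(k − 1) = 3·(45 − 1)/(2 − 1) = 3·44/1 = 132/1 = 132.
Step 2: b = vr/k = 45·132/2 = 5940/2 = 2970.
Check integrality: r = 132 ∈ Z ✓, b = 2970 ∈ Z ✓.
(These identities are necessary conditions: they determine r and b for any design with these parameters, but do not by themselves prove that one exists.)

r = 132, b = 2970.


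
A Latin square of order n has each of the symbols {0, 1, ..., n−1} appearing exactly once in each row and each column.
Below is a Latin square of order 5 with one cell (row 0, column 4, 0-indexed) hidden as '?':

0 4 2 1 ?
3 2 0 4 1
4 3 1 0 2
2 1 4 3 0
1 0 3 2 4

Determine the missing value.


Row 0 contains symbols [0, 1, 2, 4] — missing [3].
Column 4 contains symbols [0, 1, 2, 4] — missing [3].
The missing symbol must appear in both missing sets; intersection = [3].
Therefore the hidden value is 3.

Missing value = 3.


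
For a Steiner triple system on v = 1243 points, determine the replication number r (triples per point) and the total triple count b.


An STS(v) is a 2-(v, 3, 1) BIBD: block size k = 3, λ = 1.
Replication: r(k − 1) = λ(v − 1) ⇒ r·2 = 1243 − 1 = 1242 ⇒ r = 621.
Block count: b = v(v − 1)/6 = 1243·1242/6 = 1543806/6 = 257301.

r = 621, b = 257301.


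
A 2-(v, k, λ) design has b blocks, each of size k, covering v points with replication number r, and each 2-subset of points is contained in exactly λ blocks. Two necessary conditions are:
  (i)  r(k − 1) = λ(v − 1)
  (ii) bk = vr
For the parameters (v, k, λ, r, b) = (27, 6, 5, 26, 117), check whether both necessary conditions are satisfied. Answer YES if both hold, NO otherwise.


Condition (i): r(k − 1) = 26·5 = 130; λ(v − 1) = 5·26 = 130. Match? YES.
Condition (ii): bk = 117·6 = 702; vr = 27·26 = 702. Match? YES.
Both conditions hold? YES.

YES


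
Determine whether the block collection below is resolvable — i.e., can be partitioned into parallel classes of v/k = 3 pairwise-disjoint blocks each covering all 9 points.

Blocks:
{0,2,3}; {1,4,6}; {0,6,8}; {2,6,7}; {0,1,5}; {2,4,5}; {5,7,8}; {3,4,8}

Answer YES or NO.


v = 9, block size k = 3, number of blocks = 8.
For resolvability, blocks must partition into parallel classes of size v/k = 3.
Total blocks must therefore be a multiple of 3: 8 = 3·2 + 2 ⇒ not divisible ✗.
Resolvable? NO.

NO


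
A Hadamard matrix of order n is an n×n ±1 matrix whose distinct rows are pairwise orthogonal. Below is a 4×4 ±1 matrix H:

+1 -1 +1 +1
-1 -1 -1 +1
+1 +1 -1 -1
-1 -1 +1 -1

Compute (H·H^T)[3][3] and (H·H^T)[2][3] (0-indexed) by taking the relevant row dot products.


Row 2 of H: [1, 1, -1, -1].
Row 3 of H: [-1, -1, 1, -1].
(H·H^T)[3][3] = Σ_j H[3][j]·H[3][j] = (-1)² + (-1)² + (1)² + (-1)² = 1 + 1 + 1 + 1 = 4.
(H·H^T)[2][3] = Σ_j H[2][j]·H[3][j] = (1)·(-1) + (1)·(-1) + (-1)·(1) + (-1)·(-1) = -1 + -1 + -1 + 1 = -2.
Rows 2 and 3 are not orthogonal (dot product = -2 ≠ 0), so H is not a Hadamard matrix.

(3,3) entry = 4; (2,3) entry = -2.


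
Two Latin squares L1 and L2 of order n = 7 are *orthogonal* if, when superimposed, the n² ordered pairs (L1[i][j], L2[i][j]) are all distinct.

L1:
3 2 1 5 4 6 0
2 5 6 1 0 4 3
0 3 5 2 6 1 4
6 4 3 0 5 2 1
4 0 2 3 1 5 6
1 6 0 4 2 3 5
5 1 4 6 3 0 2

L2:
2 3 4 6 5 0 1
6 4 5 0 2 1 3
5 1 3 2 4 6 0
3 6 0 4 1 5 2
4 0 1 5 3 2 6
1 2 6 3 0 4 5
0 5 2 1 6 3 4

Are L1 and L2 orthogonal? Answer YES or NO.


Form the n² = 49 superimposed pairs (L1[i][j], L2[i][j]), row by row (rows and columns indexed from 0):
row 0: (3,2) (2,3) (1,4) (5,6) (4,5) (6,0) (0,1)
row 1: (2,6) (5,4) (6,5) (1,0) (0,2) (4,1) (3,3)
row 2: (0,5) (3,1) (5,3) (2,2) (6,4) (1,6) (4,0)
row 3: (6,3) (4,6) (3,0) (0,4) (5,1) (2,5) (1,2)
row 4: (4,4) (0,0) (2,1) (3,5) (1,3) (5,2) (6,6)
row 5: (1,1) (6,2) (0,6) (4,3) (2,0) (3,4) (5,5)
row 6: (5,0) (1,5) (4,2) (6,1) (3,6) (0,3) (2,4)
Orthogonality requires all 49 pairs distinct.
Check by first coordinate: for each symbol s of L1, list the L2 entries in the n cells where L1 = s; they must all differ.
  L1 = 0: L2 entries (in reading order) 1, 2, 5, 4, 0, 6, 3 — all 7 distinct ✓
  L1 = 1: L2 entries (in reading order) 4, 0, 6, 2, 3, 1, 5 — all 7 distinct ✓
  L1 = 2: L2 entries (in reading order) 3, 6, 2, 5, 1, 0, 4 — all 7 distinct ✓
  L1 = 3: L2 entries (in reading order) 2, 3, 1, 0, 5, 4, 6 — all 7 distinct ✓
  L1 = 4: L2 entries (in reading order) 5, 1, 0, 6, 4, 3, 2 — all 7 distinct ✓
  L1 = 5: L2 entries (in reading order) 6, 4, 3, 1, 2, 5, 0 — all 7 distinct ✓
  L1 = 6: L2 entries (in reading order) 0, 5, 4, 3, 6, 2, 1 — all 7 distinct ✓
Every symbol of L1 meets every symbol of L2 exactly once, so all 49 pairs are distinct (49 of 49).
Conclusion: YES.

YES


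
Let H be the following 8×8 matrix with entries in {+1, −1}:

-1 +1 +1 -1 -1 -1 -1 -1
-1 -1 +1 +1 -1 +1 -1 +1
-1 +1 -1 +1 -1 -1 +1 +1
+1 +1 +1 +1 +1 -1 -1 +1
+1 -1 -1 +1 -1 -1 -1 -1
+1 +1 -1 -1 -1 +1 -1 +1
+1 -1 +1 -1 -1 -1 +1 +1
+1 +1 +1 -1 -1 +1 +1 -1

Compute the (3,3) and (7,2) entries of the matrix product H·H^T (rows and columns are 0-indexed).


Row 2 of H: [-1, 1, -1, 1, -1, -1, 1, 1].
Row 3 of H: [1, 1, 1, 1, 1, -1, -1, 1].
Row 7 of H: [1, 1, 1, -1, -1, 1, 1, -1].
(H·H^T)[3][3] = Σ_j H[3][j]·H[3][j] = (1)² + (1)² + (1)² + (1)² + (1)² + (-1)² + (-1)² + (1)² = 1 + 1 + 1 + 1 + 1 + 1 + 1 + 1 = 8.
(H·H^T)[7][2] = Σ_j H[7][j]·H[2][j] = (1)·(-1) + (1)·(1) + (1)·(-1) + (-1)·(1) + (-1)·(-1) + (1)·(-1) + (1)·(1) + (-1)·(1) = -1 + 1 + -1 + -1 + 1 + -1 + 1 + -1 = -2.
Rows 7 and 2 are not orthogonal (dot product = -2 ≠ 0), so H is not a Hadamard matrix.

(3,3) entry = 8; (7,2) entry = -2.


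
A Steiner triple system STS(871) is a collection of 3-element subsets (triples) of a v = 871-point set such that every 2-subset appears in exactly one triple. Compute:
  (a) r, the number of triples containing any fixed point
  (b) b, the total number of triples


An STS(v) is a 2-(v, 3, 1) BIBD: block size k = 3, λ = 1.
Replication: r(k − 1) = λ(v − 1) ⇒ r·2 = 871 − 1 = 870 ⇒ r = 435.
Block count: b = v(v − 1)/6 = 871·870/6 = 757770/6 = 126295.

r = 435, b = 126295.


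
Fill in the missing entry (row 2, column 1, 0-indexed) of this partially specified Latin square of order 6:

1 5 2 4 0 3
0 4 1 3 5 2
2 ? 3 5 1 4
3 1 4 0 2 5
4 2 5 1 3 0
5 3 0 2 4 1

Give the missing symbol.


Row 2 contains symbols [1, 2, 3, 4, 5] — missing [0].
Column 1 contains symbols [1, 2, 3, 4, 5] — missing [0].
The missing symbol must appear in both missing sets; intersection = [0].
Therefore the hidden value is 0.

Missing value = 0.


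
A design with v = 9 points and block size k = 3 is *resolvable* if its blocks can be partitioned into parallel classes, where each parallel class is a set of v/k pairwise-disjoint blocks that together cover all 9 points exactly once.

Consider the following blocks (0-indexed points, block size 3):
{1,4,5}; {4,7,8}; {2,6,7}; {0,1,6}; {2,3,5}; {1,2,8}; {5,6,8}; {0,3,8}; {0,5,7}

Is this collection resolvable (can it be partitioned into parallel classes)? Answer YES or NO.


v = 9, block size k = 3, number of blocks = 9.
For resolvability, blocks must partition into parallel classes of size v/k = 3.
Total blocks must therefore be a multiple of 3: 9 = 3·3 + 0 ⇒ divisible ✓.
Consider block {1,2,8}. The only other block(s) in the collection disjoint from it are {0,5,7} — just 1 block(s). Any parallel class containing {1,2,8} would need 2 other blocks each disjoint from it, so no parallel class of size 3 can contain {1,2,8}.
Since every block must belong to some parallel class in a resolution, the collection cannot be partitioned into parallel classes.
Resolvable? NO.

NO


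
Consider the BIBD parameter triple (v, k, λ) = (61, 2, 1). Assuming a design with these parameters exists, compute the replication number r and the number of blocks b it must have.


Any 2-(v, k, λ) BIBD satisfies two necessary conditions:
  (i)  Each point sits in r blocks, and counting incidences through any fixed point gives r(k − 1) = λ(v − 1), so r = λ(v − 1)/(k − 1).
  (ii) Total incidences bk = vr, so b = vr/k.
Step 1: r = λ(v − 1)/(k − 1) = 1·(61 − 1)/(2 − 1) = 1·60/1 = 60/1 = 60.
Step 2: b = vr/k = 61·60/2 = 3660/2 = 1830.
Check integrality: r = 60 ∈ Z ✓, b = 1830 ∈ Z ✓.
(These identities are necessary conditions: they determine r and b for any design with these parameters, but do not by themselves prove that one exists.)

r = 60, b = 1830.


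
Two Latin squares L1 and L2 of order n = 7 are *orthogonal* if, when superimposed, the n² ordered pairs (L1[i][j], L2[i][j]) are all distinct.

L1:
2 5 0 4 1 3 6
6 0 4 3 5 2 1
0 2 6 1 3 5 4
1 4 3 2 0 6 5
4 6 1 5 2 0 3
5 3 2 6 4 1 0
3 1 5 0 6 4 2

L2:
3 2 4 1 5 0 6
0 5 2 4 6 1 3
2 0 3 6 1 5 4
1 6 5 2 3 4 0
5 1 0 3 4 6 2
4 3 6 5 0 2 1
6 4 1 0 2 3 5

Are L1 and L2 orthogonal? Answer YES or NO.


Form the n² = 49 superimposed pairs (L1[i][j], L2[i][j]), row by row (rows and columns indexed from 0):
row 0: (2,3) (5,2) (0,4) (4,1) (1,5) (3,0) (6,6)
row 1: (6,0) (0,5) (4,2) (3,4) (5,6) (2,1) (1,3)
row 2: (0,2) (2,0) (6,3) (1,6) (3,1) (5,5) (4,4)
row 3: (1,1) (4,6) (3,5) (2,2) (0,3) (6,4) (5,0)
row 4: (4,5) (6,1) (1,0) (5,3) (2,4) (0,6) (3,2)
row 5: (5,4) (3,3) (2,6) (6,5) (4,0) (1,2) (0,1)
row 6: (3,6) (1,4) (5,1) (0,0) (6,2) (4,3) (2,5)
Orthogonality requires all 49 pairs distinct.
Check by first coordinate: for each symbol s of L1, list the L2 entries in the n cells where L1 = s; they must all differ.
  L1 = 0: L2 entries (in reading order) 4, 5, 2, 3, 6, 1, 0 — all 7 distinct ✓
  L1 = 1: L2 entries (in reading order) 5, 3, 6, 1, 0, 2, 4 — all 7 distinct ✓
  L1 = 2: L2 entries (in reading order) 3, 1, 0, 2, 4, 6, 5 — all 7 distinct ✓
  L1 = 3: L2 entries (in reading order) 0, 4, 1, 5, 2, 3, 6 — all 7 distinct ✓
  L1 = 4: L2 entries (in reading order) 1, 2, 4, 6, 5, 0, 3 — all 7 distinct ✓
  L1 = 5: L2 entries (in reading order) 2, 6, 5, 0, 3, 4, 1 — all 7 distinct ✓
  L1 = 6: L2 entries (in reading order) 6, 0, 3, 4, 1, 5, 2 — all 7 distinct ✓
Every symbol of L1 meets every symbol of L2 exactly once, so all 49 pairs are distinct (49 of 49).
Conclusion: YES.

YES


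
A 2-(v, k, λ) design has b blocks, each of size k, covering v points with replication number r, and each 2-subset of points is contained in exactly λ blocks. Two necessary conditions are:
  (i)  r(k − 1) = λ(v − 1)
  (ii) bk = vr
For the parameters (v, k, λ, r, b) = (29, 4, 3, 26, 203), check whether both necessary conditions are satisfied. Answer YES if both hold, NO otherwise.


Condition (i): r(k − 1) = 26·3 = 78; λ(v − 1) = 3·28 = 84. Match? NO.
Condition (ii): bk = 203·4 = 812; vr = 29·26 = 754. Match? NO.
Both conditions hold? NO.

NO


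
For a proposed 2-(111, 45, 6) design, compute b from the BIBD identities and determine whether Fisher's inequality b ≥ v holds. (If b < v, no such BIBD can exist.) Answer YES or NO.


b = λv(v − 1)/(k(k − 1)) = 6·111·110/(45·44) = 73260/1980 = 37.
Compare with v = 111: b < v, so Fisher's inequality fails.

NO


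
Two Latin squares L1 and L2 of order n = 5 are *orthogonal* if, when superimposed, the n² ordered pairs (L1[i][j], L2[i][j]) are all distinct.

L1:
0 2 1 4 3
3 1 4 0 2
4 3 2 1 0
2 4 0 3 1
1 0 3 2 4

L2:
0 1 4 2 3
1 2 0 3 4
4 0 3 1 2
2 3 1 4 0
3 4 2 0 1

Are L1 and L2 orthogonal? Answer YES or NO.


Form the n² = 25 superimposed pairs (L1[i][j], L2[i][j]), row by row (rows and columns indexed from 0):
row 0: (0,0) (2,1) (1,4) (4,2) (3,3)
row 1: (3,1) (1,2) (4,0) (0,3) (2,4)
row 2: (4,4) (3,0) (2,3) (1,1) (0,2)
row 3: (2,2) (4,3) (0,1) (3,4) (1,0)
row 4: (1,3) (0,4) (3,2) (2,0) (4,1)
Orthogonality requires all 25 pairs distinct.
Check by first coordinate: for each symbol s of L1, list the L2 entries in the n cells where L1 = s; they must all differ.
  L1 = 0: L2 entries (in reading order) 0, 3, 2, 1, 4 — all 5 distinct ✓
  L1 = 1: L2 entries (in reading order) 4, 2, 1, 0, 3 — all 5 distinct ✓
  L1 = 2: L2 entries (in reading order) 1, 4, 3, 2, 0 — all 5 distinct ✓
  L1 = 3: L2 entries (in reading order) 3, 1, 0, 4, 2 — all 5 distinct ✓
  L1 = 4: L2 entries (in reading order) 2, 0, 4, 3, 1 — all 5 distinct ✓
Every symbol of L1 meets every symbol of L2 exactly once, so all 25 pairs are distinct (25 of 25).
Conclusion: YES.

YES


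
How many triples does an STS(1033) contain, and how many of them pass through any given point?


An STS(v) is a 2-(v, 3, 1) BIBD: block size k = 3, λ = 1.
Replication: r(k − 1) = λ(v − 1) ⇒ r·2 = 1033 − 1 = 1032 ⇒ r = 516.
Block count: b = v(v − 1)/6 = 1033·1032/6 = 1066056/6 = 177676.

r = 516, b = 177676.


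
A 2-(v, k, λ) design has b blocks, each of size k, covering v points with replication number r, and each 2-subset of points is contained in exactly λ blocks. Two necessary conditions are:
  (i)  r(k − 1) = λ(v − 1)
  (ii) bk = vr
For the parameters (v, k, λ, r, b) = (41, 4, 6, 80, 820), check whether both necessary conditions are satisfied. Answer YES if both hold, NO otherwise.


Condition (i): r(k − 1) = 80·3 = 240; λ(v − 1) = 6·40 = 240. Match? YES.
Condition (ii): bk = 820·4 = 3280; vr = 41·80 = 3280. Match? YES.
Both conditions hold? YES.

YES


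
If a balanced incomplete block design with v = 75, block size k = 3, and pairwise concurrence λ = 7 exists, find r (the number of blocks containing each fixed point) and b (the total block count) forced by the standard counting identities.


Any 2-(v, k, λ) BIBD satisfies two necessary conditions:
  (i)  Each point sits in r blocks, and counting incidences through any fixed point gives r(k − 1) = λ(v − 1), so r = λ(v − 1)/(k − 1).
  (ii) Total incidences bk = vr, so b = vr/k.
Step 1: r = λ(v − 1)/(k − 1) = 7·(75 − 1)/(3 − 1) = 7·74/2 = 518/2 = 259.
Step 2: b = vr/k = 75·259/3 = 19425/3 = 6475.
Check integrality: r = 259 ∈ Z ✓, b = 6475 ∈ Z ✓.
(These identities are necessary conditions: they determine r and b for any design with these parameters, but do not by themselves prove that one exists.)

r = 259, b = 6475.


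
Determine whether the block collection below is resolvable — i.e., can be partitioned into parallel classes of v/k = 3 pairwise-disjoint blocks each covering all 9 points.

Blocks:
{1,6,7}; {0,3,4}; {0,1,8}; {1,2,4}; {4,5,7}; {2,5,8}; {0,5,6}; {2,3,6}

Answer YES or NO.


v = 9, block size k = 3, number of blocks = 8.
For resolvability, blocks must partition into parallel classes of size v/k = 3.
Total blocks must therefore be a multiple of 3: 8 = 3·2 + 2 ⇒ not divisible ✗.
Resolvable? NO.

NO


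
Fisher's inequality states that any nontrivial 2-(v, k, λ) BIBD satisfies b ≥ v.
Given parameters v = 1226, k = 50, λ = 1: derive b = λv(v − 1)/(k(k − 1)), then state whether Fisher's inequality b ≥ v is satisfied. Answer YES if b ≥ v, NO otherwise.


r = λ(v − 1)/(k − 1) = 1·1225/49 = 25.
b = vr/k = 1226·25/50 = 613.
Fisher's inequality: b ≥ v ⇔ 613 ≥ 1226? NO.

NO


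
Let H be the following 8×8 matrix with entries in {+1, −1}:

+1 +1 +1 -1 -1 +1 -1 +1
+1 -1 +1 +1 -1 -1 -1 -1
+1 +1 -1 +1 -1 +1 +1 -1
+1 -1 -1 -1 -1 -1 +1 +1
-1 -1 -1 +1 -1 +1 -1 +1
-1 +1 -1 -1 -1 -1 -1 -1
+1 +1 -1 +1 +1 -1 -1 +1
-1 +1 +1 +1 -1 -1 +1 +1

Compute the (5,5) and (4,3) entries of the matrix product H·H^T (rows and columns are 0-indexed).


Row 3 of H: [1, -1, -1, -1, -1, -1, 1, 1].
Row 4 of H: [-1, -1, -1, 1, -1, 1, -1, 1].
Row 5 of H: [-1, 1, -1, -1, -1, -1, -1, -1].
(H·H^T)[5][5] = Σ_j H[5][j]·H[5][j] = (-1)² + (1)² + (-1)² + (-1)² + (-1)² + (-1)² + (-1)² + (-1)² = 1 + 1 + 1 + 1 + 1 + 1 + 1 + 1 = 8.
(H·H^T)[4][3] = Σ_j H[4][j]·H[3][j] = (-1)·(1) + (-1)·(-1) + (-1)·(-1) + (1)·(-1) + (-1)·(-1) + (1)·(-1) + (-1)·(1) + (1)·(1) = -1 + 1 + 1 + -1 + 1 + -1 + -1 + 1 = 0.
So rows 4 and 3 are orthogonal; the diagonal entry equals n = 8.

(5,5) entry = 8; (4,3) entry = 0.


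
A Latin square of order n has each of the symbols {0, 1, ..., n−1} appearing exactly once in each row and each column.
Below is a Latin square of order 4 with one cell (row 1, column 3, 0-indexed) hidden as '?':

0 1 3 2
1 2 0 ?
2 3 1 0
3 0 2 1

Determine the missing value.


Row 1 contains symbols [0, 1, 2] — missing [3].
Column 3 contains symbols [0, 1, 2] — missing [3].
The missing symbol must appear in both missing sets; intersection = [3].
Therefore the hidden value is 3.

Missing value = 3.


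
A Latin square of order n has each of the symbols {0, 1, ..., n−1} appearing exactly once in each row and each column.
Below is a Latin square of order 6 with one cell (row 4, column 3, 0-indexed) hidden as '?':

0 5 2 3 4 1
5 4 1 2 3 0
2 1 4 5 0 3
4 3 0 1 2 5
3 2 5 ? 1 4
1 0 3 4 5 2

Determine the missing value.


Row 4 contains symbols [1, 2, 3, 4, 5] — missing [0].
Column 3 contains symbols [1, 2, 3, 4, 5] — missing [0].
The missing symbol must appear in both missing sets; intersection = [0].
Therefore the hidden value is 0.

Missing value = 0.


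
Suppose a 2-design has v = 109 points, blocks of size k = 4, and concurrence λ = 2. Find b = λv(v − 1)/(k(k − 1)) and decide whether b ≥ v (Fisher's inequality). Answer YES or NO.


r = λ(v − 1)/(k − 1) = 2·108/3 = 72.
b = vr/k = 109·72/4 = 1962.
Fisher's inequality: b ≥ v ⇔ 1962 ≥ 109? YES.

YES


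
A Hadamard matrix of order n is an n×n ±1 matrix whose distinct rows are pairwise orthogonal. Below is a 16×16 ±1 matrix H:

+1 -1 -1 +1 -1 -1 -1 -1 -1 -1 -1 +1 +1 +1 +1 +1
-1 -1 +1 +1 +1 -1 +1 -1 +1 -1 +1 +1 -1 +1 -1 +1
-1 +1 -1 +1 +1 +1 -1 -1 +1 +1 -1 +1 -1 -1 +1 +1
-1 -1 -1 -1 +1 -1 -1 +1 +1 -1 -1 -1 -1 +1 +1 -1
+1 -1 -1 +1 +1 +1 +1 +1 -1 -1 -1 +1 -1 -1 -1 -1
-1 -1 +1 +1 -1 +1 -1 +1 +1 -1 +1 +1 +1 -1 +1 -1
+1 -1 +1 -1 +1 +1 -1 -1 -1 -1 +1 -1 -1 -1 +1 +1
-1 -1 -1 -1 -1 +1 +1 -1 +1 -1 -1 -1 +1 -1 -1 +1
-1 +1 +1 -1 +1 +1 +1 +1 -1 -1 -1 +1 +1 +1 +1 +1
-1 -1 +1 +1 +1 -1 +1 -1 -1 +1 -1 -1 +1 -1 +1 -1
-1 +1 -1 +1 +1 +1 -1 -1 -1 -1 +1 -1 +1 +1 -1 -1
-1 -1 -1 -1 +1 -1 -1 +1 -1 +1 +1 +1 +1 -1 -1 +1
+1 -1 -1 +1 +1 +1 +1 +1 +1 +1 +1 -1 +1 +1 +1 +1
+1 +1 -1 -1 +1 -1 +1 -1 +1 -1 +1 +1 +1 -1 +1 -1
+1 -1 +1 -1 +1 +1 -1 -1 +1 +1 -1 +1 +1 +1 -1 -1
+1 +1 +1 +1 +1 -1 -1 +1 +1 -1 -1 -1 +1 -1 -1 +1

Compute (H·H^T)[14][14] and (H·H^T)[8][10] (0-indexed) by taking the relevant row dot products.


Row 8 of H: [-1, 1, 1, -1, 1, 1, 1, 1, -1, -1, -1, 1, 1, 1, 1, 1].
Row 10 of H: [-1, 1, -1, 1, 1, 1, -1, -1, -1, -1, 1, -1, 1, 1, -1, -1].
Row 14 of H: [1, -1, 1, -1, 1, 1, -1, -1, 1, 1, -1, 1, 1, 1, -1, -1].
(H·H^T)[14][14] = Σ_j H[14][j]·H[14][j] = (1)² + (-1)² + (1)² + (-1)² + (1)² + (1)² + (-1)² + (-1)² + (1)² + (1)² + (-1)² + (1)² + (1)² + (1)² + (-1)² + (-1)² = 1 + 1 + 1 + 1 + 1 + 1 + 1 + 1 + 1 + 1 + 1 + 1 + 1 + 1 + 1 + 1 = 16.
(H·H^T)[8][10] = Σ_j H[8][j]·H[10][j] = (-1)·(-1) + (1)·(1) + (1)·(-1) + (-1)·(1) + (1)·(1) + (1)·(1) + (1)·(-1) + (1)·(-1) + (-1)·(-1) + (-1)·(-1) + (-1)·(1) + (1)·(-1) + (1)·(1) + (1)·(1) + (1)·(-1) + (1)·(-1) = 1 + 1 + -1 + -1 + 1 + 1 + -1 + -1 + 1 + 1 + -1 + -1 + 1 + 1 + -1 + -1 = 0.
So rows 8 and 10 are orthogonal; the diagonal entry equals n = 16.

(14,14) entry = 16; (8,10) entry = 0.


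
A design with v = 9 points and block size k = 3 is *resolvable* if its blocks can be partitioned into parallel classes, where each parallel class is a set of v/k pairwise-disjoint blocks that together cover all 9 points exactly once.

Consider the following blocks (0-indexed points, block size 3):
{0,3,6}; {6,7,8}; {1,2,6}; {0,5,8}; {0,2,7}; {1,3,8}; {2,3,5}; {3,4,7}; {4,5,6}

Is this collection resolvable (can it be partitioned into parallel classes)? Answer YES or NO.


v = 9, block size k = 3, number of blocks = 9.
For resolvability, blocks must partition into parallel classes of size v/k = 3.
Total blocks must therefore be a multiple of 3: 9 = 3·3 + 0 ⇒ divisible ✓.
Consider block {0,3,6}. It intersects every other block in the collection, so no parallel class of size 3 can contain it.
Since every block must belong to some parallel class in a resolution, the collection cannot be partitioned into parallel classes.
Resolvable? NO.

NO


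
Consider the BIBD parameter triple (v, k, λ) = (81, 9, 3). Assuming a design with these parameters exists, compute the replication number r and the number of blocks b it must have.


Any 2-(v, k, λ) BIBD satisfies two necessary conditions:
  (i)  Each point sits in r blocks, and counting incidences through any fixed point gives r(k − 1) = λ(v − 1), so r = λ(v − 1)/(k − 1).
  (ii) Total incidences bk = vr, so b = vr/k.
Step 1: r = λ(v − 1)/(k − 1) = 3·(81 − 1)/(9 − 1) = 3·80/8 = 240/8 = 30.
Step 2: b = vr/k = 81·30/9 = 2430/9 = 270.
Check integrality: r = 30 ∈ Z ✓, b = 270 ∈ Z ✓.
(These identities are necessary conditions: they determine r and b for any design with these parameters, but do not by themselves prove that one exists.)

r = 30, b = 270.


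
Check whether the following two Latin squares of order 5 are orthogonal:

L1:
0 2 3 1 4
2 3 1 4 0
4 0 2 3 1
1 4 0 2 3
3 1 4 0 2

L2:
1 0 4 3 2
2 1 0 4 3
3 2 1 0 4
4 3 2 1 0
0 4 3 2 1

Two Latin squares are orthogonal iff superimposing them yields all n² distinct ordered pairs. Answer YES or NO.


Form the n² = 25 superimposed pairs (L1[i][j], L2[i][j]), row by row (rows and columns indexed from 0):
row 0: (0,1) (2,0) (3,4) (1,3) (4,2)
row 1: (2,2) (3,1) (1,0) (4,4) (0,3)
row 2: (4,3) (0,2) (2,1) (3,0) (1,4)
row 3: (1,4) (4,3) (0,2) (2,1) (3,0)
row 4: (3,0) (1,4) (4,3) (0,2) (2,1)
Orthogonality requires all 25 pairs distinct.
But the pair (1,4) repeats: cell (2,4) has L1 = 1, L2 = 4, and cell (3,0) has L1 = 1, L2 = 4.
A repeated pair means some other pair never occurs (only 15 distinct pairs out of 25), so the squares are not orthogonal.
Conclusion: NO.

NO


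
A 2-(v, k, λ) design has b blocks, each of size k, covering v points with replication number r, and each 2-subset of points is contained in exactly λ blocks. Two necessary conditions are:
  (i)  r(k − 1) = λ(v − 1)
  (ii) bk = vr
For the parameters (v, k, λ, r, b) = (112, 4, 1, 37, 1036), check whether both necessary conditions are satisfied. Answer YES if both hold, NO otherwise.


Condition (i): r(k − 1) = 37·3 = 111; λ(v − 1) = 1·111 = 111. Match? YES.
Condition (ii): bk = 1036·4 = 4144; vr = 112·37 = 4144. Match? YES.
Both conditions hold? YES.

YES


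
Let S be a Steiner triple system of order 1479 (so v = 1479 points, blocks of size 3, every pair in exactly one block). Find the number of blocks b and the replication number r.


An STS(v) is a 2-(v, 3, 1) BIBD: block size k = 3, λ = 1.
Replication: r(k − 1) = λ(v − 1) ⇒ r·2 = 1479 − 1 = 1478 ⇒ r = 739.
Block count: bk = vr ⇒ b·3 = 1479·739 = 1092981 ⇒ b = 364327.

r = 739, b = 364327.
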